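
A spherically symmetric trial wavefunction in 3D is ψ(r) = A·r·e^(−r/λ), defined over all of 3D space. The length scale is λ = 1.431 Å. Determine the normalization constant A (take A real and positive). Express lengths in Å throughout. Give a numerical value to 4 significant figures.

Require ∫ |ψ|² 4πr² dr = 1 over the whole domain.
In 3D with spherical symmetry the volume element is 4πr² dr.
Recall ∫₀^∞ r^m e^(−r/β) dr = m!·β^(m+1), with ψ = A·r·e^(−r/λ), the integral evaluates to A²·[3·π·λ^5].
Hence A² = 1/[3·π·λ^5].
Plugging in λ = 1.431 yields A = 0.13297.

A ≈ 0.1330 Å^(-5/2)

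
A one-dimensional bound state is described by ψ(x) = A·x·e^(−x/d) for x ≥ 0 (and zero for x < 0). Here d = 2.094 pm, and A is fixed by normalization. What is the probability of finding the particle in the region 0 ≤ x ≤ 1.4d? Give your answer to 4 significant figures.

P ≈ 0.5305

|ψ|² is the probability density, so P = ∫_{0}^{1.4d} |ψ|² dx.
Since A² = 1/(d^3/4), this is the region integral divided by the full normalization integral.
In terms of u = x/d (A² and the length scale cancel between numerator and denominator), P = [∫_{0}^{1.4} u^2·e^(-2·u) du] / [∫_{0}^{∞} u^2·e^(-2·u) du].
With ∫ u^2·e^(-2·u) du = -(2·u^2 + 2·u + 1)·e^(-2·u)/4 + C, the region integral is 1/4 - 193·e^(-14/5)/100 and the full one is 1/4.
The result is P = 0.53055.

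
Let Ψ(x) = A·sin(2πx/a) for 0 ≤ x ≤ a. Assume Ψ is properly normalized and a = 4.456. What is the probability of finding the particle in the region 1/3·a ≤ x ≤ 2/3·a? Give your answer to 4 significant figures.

The probability is P = ∫ |Ψ|² dx over [1/3·a, 2/3·a].
With A² fixed by ∫|Ψ|² = 1, i.e. A² = (a/2)^(−1), substitute and integrate.
In terms of u = x/a (A² and the length scale cancel between numerator and denominator), P = [∫_{1/3}^{2/3} sin(2·π·u)^2 du] / [∫_{0}^{1} sin(2·π·u)^2 du].
An antiderivative of sin(2·π·u)^2 is u/2 - sin(4·π·u)/(8·π); evaluating from 1/3 to 2/3 gives -√(3)/(8·π) + 1/6, while the full integral is 1/2.
This works out to P = (-√(3)/4 + π/3)/π.

P ≈ 0.1955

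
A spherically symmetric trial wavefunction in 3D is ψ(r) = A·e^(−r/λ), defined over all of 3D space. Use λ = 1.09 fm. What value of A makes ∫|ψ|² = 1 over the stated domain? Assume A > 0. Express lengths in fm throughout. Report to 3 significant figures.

A ≈ 0.496 fm^(-3/2)

The normalization condition is ∫|ψ|² 4πr² dr = 1 from 0 to ∞.
Using ∫₀^∞ rⁿ e^(−αr) dr = n!/αⁿ⁺¹, the integral (without the A² prefactor) comes out to π·λ^3.
So A² = (π·λ^3)^(−1).
Plugging in λ = 1.09 yields A = 0.4958.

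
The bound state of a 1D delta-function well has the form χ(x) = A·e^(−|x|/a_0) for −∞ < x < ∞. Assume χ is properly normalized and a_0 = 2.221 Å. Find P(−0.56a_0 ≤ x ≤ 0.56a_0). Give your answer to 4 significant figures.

P = ∫_{−0.56a_0}^{0.56a_0} |χ(x)|² dx.
The normalization integral ∫|χ|²dx over the whole domain equals a_0·A², and A² cancels in the ratio.
By symmetry take twice the x ≥ 0 contribution in numerator and denominator; the 2's cancel. In terms of u = x/a_0 (A² and the length scale cancel between numerator and denominator), P = [∫_{0}^{0.56} e^(-2·u) du] / [∫_{0}^{∞} e^(-2·u) du].
With ∫ e^(-2·u) du = -e^(-2·u)/2 + C, the region integral is 1/2 - e^(-28/25)/2 and the full one is 1/2.
Taking the ratio, P = 0.67372.

P ≈ 0.6737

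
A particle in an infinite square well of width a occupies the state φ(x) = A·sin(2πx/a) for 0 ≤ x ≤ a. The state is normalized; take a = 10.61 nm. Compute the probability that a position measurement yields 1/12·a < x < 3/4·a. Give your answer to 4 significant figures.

P ≈ 0.7356

P = ∫_{1/12·a}^{3/4·a} |φ(x)|² dx.
Since A² = 1/(a/2), this is the region integral divided by the full normalization integral.
Substituting u = x/a, A² and the length scale cancel in the ratio: P = ∫_{1/12}^{3/4} sin(2·π·u)^2 du / ∫_{0}^{1} sin(2·π·u)^2 du.
An antiderivative of sin(2·π·u)^2 is u/2 - sin(4·π·u)/(8·π); evaluating from 1/12 to 3/4 gives √(3)/(16·π) + 1/3, while the full integral is 1/2.
The result is P = √(3)/(8·π) + 2/3.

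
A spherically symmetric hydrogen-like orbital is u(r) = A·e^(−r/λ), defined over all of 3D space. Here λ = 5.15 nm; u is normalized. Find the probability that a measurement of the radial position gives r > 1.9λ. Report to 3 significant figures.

P ≈ 0.269

With dV = 4πr²dr, the probability is ∫|u|² dV over r > 1.9λ.
A² is fixed by ∫₀^∞ 4πr²|u|² dr = 1, i.e. A² = (π·λ^3)^(−1).
Let t = r/λ; then A², 4π and the length scale all cancel, so P = ∫_{1.9}^{∞} t^2·e^(-2·t) dt ÷ ∫_{0}^{∞} t^2·e^(-2·t) dt.
With ∫ t^2·e^(-2·t) dt = -(2·t^2 + 2·t + 1)·e^(-2·t)/4 + C, the region integral is 601·e^(-19/5)/200 and the full one is 1/4.
This evaluates to P = 0.2689.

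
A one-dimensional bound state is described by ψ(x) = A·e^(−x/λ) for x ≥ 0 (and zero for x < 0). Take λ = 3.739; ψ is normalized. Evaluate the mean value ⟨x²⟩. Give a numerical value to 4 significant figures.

⟨x²⟩ = ∫ x^2 |ψ|² dx over the full domain.
Evaluating both integrals, ⟨x²⟩ = λ^2/2.
With λ = 3.739, ⟨x^2⟩ = 6.9901.

⟨x^2⟩ ≈ 6.990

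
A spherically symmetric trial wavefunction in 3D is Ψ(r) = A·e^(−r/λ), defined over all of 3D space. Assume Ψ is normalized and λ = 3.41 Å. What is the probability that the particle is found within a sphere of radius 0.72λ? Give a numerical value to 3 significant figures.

P ≈ 0.176

P = ∫ |Ψ|² 4πr² dr over r ≤ 0.72λ.
The full normalization integral is A²·[π·λ^3] = 1, fixing A².
Let u = r/λ; then A², 4π and the length scale all cancel, so P = ∫_{0}^{0.72} u^2·e^(-2·u) du ÷ ∫_{0}^{∞} u^2·e^(-2·u) du.
Using ∫ u^2·e^(-2·u) du = -(2·u^2 + 2·u + 1)·e^(-2·u)/4, the numerator is 1/4 - 2173·e^(-36/25)/2500 and the denominator is 1/4.
Taking the ratio yields P = 0.1762.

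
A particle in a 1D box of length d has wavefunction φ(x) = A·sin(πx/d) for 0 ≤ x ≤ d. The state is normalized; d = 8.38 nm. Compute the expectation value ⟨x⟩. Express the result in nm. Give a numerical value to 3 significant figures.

⟨x⟩ ≈ 4.19 nm

⟨x⟩ = ∫ x |φ|² dx over the full domain.
With ∫₀^d sin²(nπx/d) dx = d/2, evaluating both integrals, ⟨x⟩ = d/2.
Putting d = 8.38 gives 4.190.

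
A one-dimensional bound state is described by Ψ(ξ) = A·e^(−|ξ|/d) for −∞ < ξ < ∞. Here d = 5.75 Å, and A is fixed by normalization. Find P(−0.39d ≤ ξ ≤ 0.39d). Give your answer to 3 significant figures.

The probability is P = ∫ |Ψ|² dξ over [−0.39d, 0.39d].
Since A² = 1/(d), this is the region integral divided by the full normalization integral.
Both integrals are even about ξ = 0, so only the ξ ≥ 0 halves are needed (the factors of 2 cancel). In terms of u = ξ/d (A² and the length scale cancel between numerator and denominator), P = [∫_{0}^{0.39} e^(-2·u) du] / [∫_{0}^{∞} e^(-2·u) du].
Using ∫ e^(-2·u) du = -e^(-2·u)/2, the numerator is 1/2 - e^(-39/50)/2 and the denominator is 1/2.
This works out to P = 0.5416.

P ≈ 0.542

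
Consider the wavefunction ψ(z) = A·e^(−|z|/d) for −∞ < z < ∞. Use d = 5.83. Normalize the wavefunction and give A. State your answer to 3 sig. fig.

The normalization condition is ∫|ψ|² dz = 1 from −∞ to ∞.
Using ∫₀^∞ zⁿ e^(−αz) dz = n!/αⁿ⁺¹, with ψ = A·e^(−|z|/d), the integral evaluates to A²·[d].
Setting this equal to 1 gives A² = 1/(d).
With d = 5.83: A² = 0.1715 and A = 0.4142.

A ≈ 0.414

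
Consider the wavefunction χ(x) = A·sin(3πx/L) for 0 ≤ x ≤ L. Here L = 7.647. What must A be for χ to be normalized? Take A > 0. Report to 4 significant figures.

Require ∫ |χ|² dx = 1 over the whole domain.
Using sin²θ = (1 − cos 2θ)/2, with χ = A·sin(3πx/L), the integral evaluates to A²·[L/2].
Substituting L = 7.647 gives A² = 0.26154, so A = 0.51141.

A ≈ 0.5114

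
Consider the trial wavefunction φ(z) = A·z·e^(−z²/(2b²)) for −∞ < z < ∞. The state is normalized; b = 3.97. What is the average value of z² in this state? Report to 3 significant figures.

⟨z²⟩ = ∫ z^2 |φ|² dz over the full domain.
Using the Gaussian integral ∫_{−∞}^{∞} e^(−αz²) dz = √(π/α), since the A² factors cancel between numerator and denominator, ⟨z²⟩ = 3·b^2/2.
With b = 3.97, ⟨z^2⟩ = 23.64.

⟨z^2⟩ ≈ 23.6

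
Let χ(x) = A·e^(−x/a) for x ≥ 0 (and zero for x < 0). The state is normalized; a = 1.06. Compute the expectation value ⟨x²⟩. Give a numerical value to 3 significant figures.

⟨x^2⟩ ≈ 0.562

By definition ⟨x²⟩ = ∫ x^2 |χ(x)|² dx.
The ratio of the moment integral to the normalization integral gives ⟨x²⟩ = a^2/2.
With a = 1.06, ⟨x^2⟩ = 0.5618.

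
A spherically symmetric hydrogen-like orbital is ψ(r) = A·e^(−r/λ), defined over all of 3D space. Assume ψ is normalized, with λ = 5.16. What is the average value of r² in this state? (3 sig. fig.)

The expectation value is the |ψ|²-weighted average of r^2: ∫ r^2|ψ|² 4πr² dr.
Recall ∫₀^∞ r^m e^(−r/β) dr = m!·β^(m+1), since the A² factors cancel between numerator and denominator, ⟨r²⟩ = 3·λ^2.
With λ = 5.16, ⟨r^2⟩ = 79.88.

⟨r^2⟩ ≈ 79.9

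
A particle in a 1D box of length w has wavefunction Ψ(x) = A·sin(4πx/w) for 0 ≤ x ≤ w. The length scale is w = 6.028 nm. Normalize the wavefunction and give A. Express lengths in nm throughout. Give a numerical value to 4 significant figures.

We need A² ∫|f|² dx = 1, taking the integral from 0 to w.
With ∫₀^w sin²(nπx/w) dx = w/2, with Ψ = A·sin(4πx/w), the integral evaluates to A²·[w/2].
Setting this equal to 1 gives A² = 1/(w/2).
With w = 6.028: A² = 0.33179 and A = 0.57601.

A ≈ 0.5760 nm^(-1/2)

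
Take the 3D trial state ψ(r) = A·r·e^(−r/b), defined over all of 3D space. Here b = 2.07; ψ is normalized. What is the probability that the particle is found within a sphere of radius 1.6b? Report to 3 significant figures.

P ≈ 0.219

Integrate the radial probability density 4πr²|ψ|² over r ≤ 1.6b.
Normalization gives A² = 1/(3·π·b^5).
Substituting u = r/b, A², 4π and the length scale all cancel in the ratio: P = ∫_{0}^{1.6} u^4·e^(-2·u) du / ∫_{0}^{∞} u^4·e^(-2·u) du.
An antiderivative of u^4·e^(-2·u) is -(u^4/2 + u^3 + 3·u^2/2 + 3·u/2 + 3/4)·e^(-2·u); evaluating from 0 to 1.6 gives ≈ 0.16454, while the full integral is 3/4.
The region integral divided by the full integral gives P = 0.2194.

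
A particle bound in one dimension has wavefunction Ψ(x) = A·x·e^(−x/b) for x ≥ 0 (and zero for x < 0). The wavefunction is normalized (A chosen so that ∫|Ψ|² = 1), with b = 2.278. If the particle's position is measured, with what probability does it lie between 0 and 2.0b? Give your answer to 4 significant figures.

P ≈ 0.7619

P = ∫_{0}^{2.0b} |Ψ(x)|² dx.
The normalization integral ∫|Ψ|²dx over the whole domain equals b^3/4·A², and A² cancels in the ratio.
In terms of u = x/b (A² and the length scale cancel between numerator and denominator), P = [∫_{0}^{2.0} u^2·e^(-2·u) du] / [∫_{0}^{∞} u^2·e^(-2·u) du].
An antiderivative of u^2·e^(-2·u) is -(2·u^2 + 2·u + 1)·e^(-2·u)/4; evaluating from 0 to 2.0 gives 1/4 - 13·e^(-4)/4, while the full integral is 1/4.
The result is P = 0.76190.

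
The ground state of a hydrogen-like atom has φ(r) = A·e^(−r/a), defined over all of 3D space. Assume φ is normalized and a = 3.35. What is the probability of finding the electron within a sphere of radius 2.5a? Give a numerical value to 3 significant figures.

P ≈ 0.875

With dV = 4πr²dr, the probability is ∫|φ|² dV over r ≤ 2.5a.
The full normalization integral is A²·[π·a^3] = 1, fixing A².
Substituting u = r/a, A², 4π and the length scale all cancel in the ratio: P = ∫_{0}^{2.5} u^2·e^(-2·u) du / ∫_{0}^{∞} u^2·e^(-2·u) du.
An antiderivative of u^2·e^(-2·u) is -(2·u^2 + 2·u + 1)·e^(-2·u)/4; evaluating from 0 to 2.5 gives 1/4 - 37·e^(-5)/8, while the full integral is 1/4.
The region integral divided by the full integral gives P = 0.8753.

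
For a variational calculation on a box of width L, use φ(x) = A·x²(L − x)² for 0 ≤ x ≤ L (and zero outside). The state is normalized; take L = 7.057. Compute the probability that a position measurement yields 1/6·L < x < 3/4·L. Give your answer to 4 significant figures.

The probability is P = ∫ |φ|² dx over [1/6·L, 3/4·L].
The normalization integral ∫|φ|²dx over the whole domain equals L^9/630·A², and A² cancels in the ratio.
Let u = x/L; then A² and the length scale cancel, so P = ∫_{1/6}^{3/4} u^4·(1 - u)^4 du ÷ ∫_{0}^{1} u^4·(1 - u)^4 du.
Using ∫ u^4·(1 - u)^4 du = u^5·(70·u^4 - 315·u^3 + 540·u^2 - 420·u + 126)/630, the numerator is ≈ 0.00149543 and the denominator is 1/630.
Evaluating gives P = 0.94212.

P ≈ 0.9421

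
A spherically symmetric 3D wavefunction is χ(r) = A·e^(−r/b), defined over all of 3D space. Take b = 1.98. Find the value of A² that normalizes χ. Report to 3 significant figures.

Require ∫ |χ|² 4πr² dr = 1 over the whole domain.
Using ∫₀^∞ rⁿ e^(−αr) dr = n!/αⁿ⁺¹, carrying out the integral gives A² · π·b^3.
Setting this equal to 1 gives A² = 1/(π·b^3).
Plugging in b = 1.98 yields A = 0.2025.

A^2 ≈ 0.0410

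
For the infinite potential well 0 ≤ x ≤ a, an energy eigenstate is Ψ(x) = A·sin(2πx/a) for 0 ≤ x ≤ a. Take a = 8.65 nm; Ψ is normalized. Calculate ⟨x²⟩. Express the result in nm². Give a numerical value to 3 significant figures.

By definition ⟨x²⟩ = ∫ x^2 |Ψ(x)|² dx.
With ∫₀^a sin²(nπx/a) dx = a/2, the ratio of the moment integral to the normalization integral gives ⟨x²⟩ = -a^2/(8·π^2) + a^2/3.
Putting a = 8.65 gives 23.99.

⟨x^2⟩ ≈ 24.0 nm^2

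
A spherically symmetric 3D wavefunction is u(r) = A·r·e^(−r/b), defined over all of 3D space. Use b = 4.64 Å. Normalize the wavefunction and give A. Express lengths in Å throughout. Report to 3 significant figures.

We need A² ∫|f|² 4πr² dr = 1, taking the integral from 0 to ∞.
(Spherical symmetry: dV = 4πr² dr.)
Carrying out the integral gives A² · 3·π·b^5.
Plugging in b = 4.64 yields A = 0.007024.

A ≈ 0.00702 Å^(-5/2)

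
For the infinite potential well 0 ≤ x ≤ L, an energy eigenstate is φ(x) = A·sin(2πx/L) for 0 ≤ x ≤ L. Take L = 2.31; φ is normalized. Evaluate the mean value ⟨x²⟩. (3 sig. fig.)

⟨x^2⟩ ≈ 1.71

The expectation value is the |φ|²-weighted average of x^2: ∫ x^2|φ|² dx.
Using sin²θ = (1 − cos 2θ)/2, since the A² factors cancel between numerator and denominator, ⟨x²⟩ = -L^2/(8·π^2) + L^2/3.
Putting L = 2.31 gives 1.711.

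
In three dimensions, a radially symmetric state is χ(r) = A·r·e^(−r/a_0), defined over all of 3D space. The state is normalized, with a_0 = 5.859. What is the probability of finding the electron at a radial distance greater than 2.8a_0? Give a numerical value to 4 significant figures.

With dV = 4πr²dr, the probability is ∫|χ|² dV over r > 2.8a_0.
A² is fixed by ∫₀^∞ 4πr²|χ|² dr = 1, i.e. A² = (3·π·a_0^5)^(−1).
Let u = r/a_0; then A², 4π and the length scale all cancel, so P = ∫_{2.8}^{∞} u^4·e^(-2·u) du ÷ ∫_{0}^{∞} u^4·e^(-2·u) du.
With ∫ u^4·e^(-2·u) du = -(u^4/2 + u^3 + 3·u^2/2 + 3·u/2 + 3/4)·e^(-2·u) + C, the region integral is ≈ 0.256613 and the full one is 3/4.
Taking the ratio yields P = 0.34215.

P ≈ 0.3422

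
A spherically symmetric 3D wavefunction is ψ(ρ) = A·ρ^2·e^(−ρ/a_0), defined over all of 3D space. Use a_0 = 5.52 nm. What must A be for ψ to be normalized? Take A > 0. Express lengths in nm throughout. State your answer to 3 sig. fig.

A ≈ 0.000301 nm^(-7/2)

We need A² ∫|f|² 4πρ² dρ = 1, taking the integral from 0 to ∞.
The angular integral contributes 4π, leaving ∫₀^∞ ρ²|ψ|² dρ.
Recall ∫₀^∞ ρ^m e^(−ρ/β) dρ = m!·β^(m+1), the integral (without the A² prefactor) comes out to 45·π·a_0^7/2.
Setting this equal to 1 gives A² = 1/(45·π·a_0^7/2).
Substituting a_0 = 5.52 gives A² = 9.059E-8, so A = 0.0003010.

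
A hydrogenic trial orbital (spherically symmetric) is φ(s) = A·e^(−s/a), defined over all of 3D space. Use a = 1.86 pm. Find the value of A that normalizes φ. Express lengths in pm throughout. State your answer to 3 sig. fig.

We need A² ∫|f|² 4πs² ds = 1, taking the integral from 0 to ∞.
∫|φ|² 4πs² ds = A²·(π·a^3).
Plugging in a = 1.86 yields A = 0.2224.

A ≈ 0.222 pm^(-3/2)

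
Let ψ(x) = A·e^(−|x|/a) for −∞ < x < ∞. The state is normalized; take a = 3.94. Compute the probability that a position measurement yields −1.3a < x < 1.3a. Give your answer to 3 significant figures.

P ≈ 0.926

|ψ|² is the probability density, so P = ∫_{−1.3a}^{1.3a} |ψ|² dx.
The normalization integral ∫|ψ|²dx over the whole domain equals a·A², and A² cancels in the ratio.
By symmetry take twice the x ≥ 0 contribution in numerator and denominator; the 2's cancel. Substituting u = x/a, A² and the length scale cancel in the ratio: P = ∫_{0}^{1.3} e^(-2·u) du / ∫_{0}^{∞} e^(-2·u) du.
Using ∫ e^(-2·u) du = -e^(-2·u)/2, the numerator is 1/2 - e^(-13/5)/2 and the denominator is 1/2.
Taking the ratio, P = 0.9257.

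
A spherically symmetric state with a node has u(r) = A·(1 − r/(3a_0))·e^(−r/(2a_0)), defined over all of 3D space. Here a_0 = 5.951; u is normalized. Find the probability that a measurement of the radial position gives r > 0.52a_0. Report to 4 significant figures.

P ≈ 0.9634

Integrate the radial probability density 4πr²|u|² over r > 0.52a_0.
A² is fixed by ∫₀^∞ 4πr²|u|² dr = 1, i.e. A² = (8·π·a_0^3/3)^(−1).
Let t = r/a_0; then A², 4π and the length scale all cancel, so P = ∫_{0.52}^{∞} t^2·(1 - t/3)^2·e^(-t) dt ÷ ∫_{0}^{∞} t^2·(1 - t/3)^2·e^(-t) dt.
An antiderivative of t^2·(1 - t/3)^2·e^(-t) is (-t^4 + 2·t^3 - 3·t^2 - 6·t - 6)·e^(-t)/9; evaluating from 0.52 to ∞ gives ≈ 0.642287, while the full integral is 2/3.
This evaluates to P = 0.96343.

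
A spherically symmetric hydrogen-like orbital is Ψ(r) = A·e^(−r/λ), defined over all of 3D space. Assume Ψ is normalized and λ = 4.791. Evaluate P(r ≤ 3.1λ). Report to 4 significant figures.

P ≈ 0.9464

P = ∫ |Ψ|² 4πr² dr over r ≤ 3.1λ.
A² is fixed by ∫₀^∞ 4πr²|Ψ|² dr = 1, i.e. A² = (π·λ^3)^(−1).
Substituting u = r/λ, A², 4π and the length scale all cancel in the ratio: P = ∫_{0}^{3.1} u^2·e^(-2·u) du / ∫_{0}^{∞} u^2·e^(-2·u) du.
An antiderivative of u^2·e^(-2·u) is -(2·u^2 + 2·u + 1)·e^(-2·u)/4; evaluating from 0 to 3.1 gives 1/4 - 1321·e^(-31/5)/200, while the full integral is 1/4.
Taking the ratio yields P = 0.94638.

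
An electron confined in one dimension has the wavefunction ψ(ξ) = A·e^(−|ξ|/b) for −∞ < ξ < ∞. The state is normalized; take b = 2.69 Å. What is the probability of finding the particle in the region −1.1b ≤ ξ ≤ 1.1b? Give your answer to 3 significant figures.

The probability is P = ∫ |ψ|² dξ over [−1.1b, 1.1b].
The normalization integral ∫|ψ|²dξ over the whole domain equals b·A², and A² cancels in the ratio.
Both integrals are even about ξ = 0, so only the ξ ≥ 0 halves are needed (the factors of 2 cancel). Let u = ξ/b; then A² and the length scale cancel, so P = ∫_{0}^{1.1} e^(-2·u) du ÷ ∫_{0}^{∞} e^(-2·u) du.
Using ∫ e^(-2·u) du = -e^(-2·u)/2, the numerator is 1/2 - e^(-11/5)/2 and the denominator is 1/2.
This works out to P = 0.8892.

P ≈ 0.889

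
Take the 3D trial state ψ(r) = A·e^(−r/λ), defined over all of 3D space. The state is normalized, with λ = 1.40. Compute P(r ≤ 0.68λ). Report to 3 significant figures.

P ≈ 0.157

P = ∫ |ψ|² 4πr² dr over r ≤ 0.68λ.
A² is fixed by ∫₀^∞ 4πr²|ψ|² dr = 1, i.e. A² = (π·λ^3)^(−1).
Let u = r/λ; then A², 4π and the length scale all cancel, so P = ∫_{0}^{0.68} u^2·e^(-2·u) du ÷ ∫_{0}^{∞} u^2·e^(-2·u) du.
With ∫ u^2·e^(-2·u) du = -(2·u^2 + 2·u + 1)·e^(-2·u)/4 + C, the region integral is 1/4 - 2053·e^(-34/25)/2500 and the full one is 1/4.
This evaluates to P = 0.1569.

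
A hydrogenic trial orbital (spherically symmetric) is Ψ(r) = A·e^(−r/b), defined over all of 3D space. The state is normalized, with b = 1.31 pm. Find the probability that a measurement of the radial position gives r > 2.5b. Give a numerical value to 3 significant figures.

P = ∫ |Ψ|² 4πr² dr over r > 2.5b.
A² is fixed by ∫₀^∞ 4πr²|Ψ|² dr = 1, i.e. A² = (π·b^3)^(−1).
Let u = r/b; then A², 4π and the length scale all cancel, so P = ∫_{2.5}^{∞} u^2·e^(-2·u) du ÷ ∫_{0}^{∞} u^2·e^(-2·u) du.
Using ∫ u^2·e^(-2·u) du = -(2·u^2 + 2·u + 1)·e^(-2·u)/4, the numerator is 37·e^(-5)/8 and the denominator is 1/4.
Taking the ratio yields P = 0.1247.

P ≈ 0.125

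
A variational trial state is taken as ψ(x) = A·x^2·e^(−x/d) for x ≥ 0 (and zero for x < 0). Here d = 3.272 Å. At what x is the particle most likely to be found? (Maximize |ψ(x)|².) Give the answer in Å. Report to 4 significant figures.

Differentiate |ψ(x)|² with respect to x and set to zero.
This gives x = 2·d.
With d = 3.272, the most probable position is 6.5440 Å.

x ≈ 6.544 Å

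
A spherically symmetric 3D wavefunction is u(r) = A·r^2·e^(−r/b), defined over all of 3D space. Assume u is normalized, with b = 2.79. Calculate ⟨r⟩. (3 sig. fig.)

⟨r⟩ ≈ 9.77

⟨r⟩ = ∫ r |u|² 4πr² dr over the full domain.
The ratio of the moment integral to the normalization integral gives ⟨r⟩ = 7·b/2.
Putting b = 2.79 gives 9.765.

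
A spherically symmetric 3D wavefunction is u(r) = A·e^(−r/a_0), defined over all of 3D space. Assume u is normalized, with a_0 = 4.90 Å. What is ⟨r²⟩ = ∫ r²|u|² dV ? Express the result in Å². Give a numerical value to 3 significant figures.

⟨r^2⟩ ≈ 72.0 Å^2

⟨r²⟩ = ∫ r^2 |u|² 4πr² dr over the full domain.
Using ∫₀^∞ rⁿ e^(−αr) dr = n!/αⁿ⁺¹, the ratio of the moment integral to the normalization integral gives ⟨r²⟩ = 3·a_0^2.
With a_0 = 4.90, ⟨r^2⟩ = 72.03.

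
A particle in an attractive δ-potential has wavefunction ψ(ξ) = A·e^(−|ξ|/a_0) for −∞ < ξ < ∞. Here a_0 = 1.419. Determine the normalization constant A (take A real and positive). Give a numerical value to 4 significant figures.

A ≈ 0.8395

We need A² ∫|f|² dξ = 1, taking the integral from −∞ to ∞.
The integral (without the A² prefactor) comes out to a_0.
Setting this equal to 1 gives A² = 1/(a_0).
Substituting a_0 = 1.419 gives A² = 0.70472, so A = 0.83948.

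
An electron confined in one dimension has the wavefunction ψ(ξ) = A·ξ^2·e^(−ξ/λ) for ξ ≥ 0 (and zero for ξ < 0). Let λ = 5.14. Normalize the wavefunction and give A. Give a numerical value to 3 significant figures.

A ≈ 0.0193

We need A² ∫|f|² dξ = 1, taking the integral from 0 to ∞.
Recall ∫₀^∞ ξ^m e^(−ξ/β) dξ = m!·β^(m+1), with ψ = A·ξ^2·e^(−ξ/λ), the integral evaluates to A²·[3·λ^5/4].
Setting this equal to 1 gives A² = 1/(3·λ^5/4).
Plugging in λ = 5.14 yields A = 0.01928.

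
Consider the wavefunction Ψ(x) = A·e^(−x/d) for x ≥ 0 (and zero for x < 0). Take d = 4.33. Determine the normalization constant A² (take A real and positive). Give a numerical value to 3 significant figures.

A^2 ≈ 0.462

We need A² ∫|f|² dx = 1, taking the integral from 0 to ∞.
With ∫₀^∞ x^0 e^(−αx) dx = 0!/α^1, carrying out the integral gives A² · d/2.
So A² = (d/2)^(−1).
With d = 4.33: A² = 0.4619 and A = 0.6796.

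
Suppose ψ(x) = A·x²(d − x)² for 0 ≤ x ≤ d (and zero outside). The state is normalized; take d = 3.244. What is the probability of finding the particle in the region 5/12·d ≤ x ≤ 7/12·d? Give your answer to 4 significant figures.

|ψ|² is the probability density, so P = ∫_{5/12·d}^{7/12·d} |ψ|² dx.
The normalization integral ∫|ψ|²dx over the whole domain equals d^9/630·A², and A² cancels in the ratio.
In terms of u = x/d (A² and the length scale cancel between numerator and denominator), P = [∫_{5/12}^{7/12} u^4·(1 - u)^4 du] / [∫_{0}^{1} u^4·(1 - u)^4 du].
Using ∫ u^4·(1 - u)^4 du = u^5·(70·u^4 - 315·u^3 + 540·u^2 - 420·u + 126)/630, the numerator is ≈ 0.000627524 and the denominator is 1/630.
This works out to P = 0.39534.

P ≈ 0.3953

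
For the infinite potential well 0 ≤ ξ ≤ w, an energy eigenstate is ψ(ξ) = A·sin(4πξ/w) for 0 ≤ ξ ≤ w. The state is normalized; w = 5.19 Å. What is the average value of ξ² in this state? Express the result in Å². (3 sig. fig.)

The expectation value is the |ψ|²-weighted average of ξ^2: ∫ ξ^2|ψ|² dξ.
Using sin²θ = (1 − cos 2θ)/2, the ratio of the moment integral to the normalization integral gives ⟨ξ²⟩ = -w^2/(32·π^2) + w^2/3.
Putting w = 5.19 gives 8.893.

⟨ξ^2⟩ ≈ 8.89 Å^2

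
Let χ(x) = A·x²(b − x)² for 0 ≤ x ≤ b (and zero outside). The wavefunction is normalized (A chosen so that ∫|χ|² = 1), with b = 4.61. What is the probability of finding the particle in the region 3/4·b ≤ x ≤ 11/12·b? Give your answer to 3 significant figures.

P ≈ 0.0485

The probability is P = ∫ |χ|² dx over [3/4·b, 11/12·b].
The normalization integral ∫|χ|²dx over the whole domain equals b^9/630·A², and A² cancels in the ratio.
Substituting u = x/b, A² and the length scale cancel in the ratio: P = ∫_{3/4}^{11/12} u^4·(1 - u)^4 du / ∫_{0}^{1} u^4·(1 - u)^4 du.
With ∫ u^4·(1 - u)^4 du = u^5·(70·u^4 - 315·u^3 + 540·u^2 - 420·u + 126)/630 + C, the region integral is ≈ 0.000077059 and the full one is 1/630.
This works out to P = 0.04855.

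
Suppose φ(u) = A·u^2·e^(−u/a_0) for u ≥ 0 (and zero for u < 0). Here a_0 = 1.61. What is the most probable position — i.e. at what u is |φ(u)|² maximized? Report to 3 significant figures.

Set d/du [|φ(u)|²] = 0 and solve for u > 0.
This gives u = 2·a_0.
With a_0 = 1.61, the most probable position is 3.220.

u ≈ 3.22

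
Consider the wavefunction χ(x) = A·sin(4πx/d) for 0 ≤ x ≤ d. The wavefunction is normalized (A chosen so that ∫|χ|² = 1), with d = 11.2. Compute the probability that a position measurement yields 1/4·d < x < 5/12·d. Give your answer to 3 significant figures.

P = ∫_{1/4·d}^{5/12·d} |χ(x)|² dx.
With A² fixed by ∫|χ|² = 1, i.e. A² = (d/2)^(−1), substitute and integrate.
Let u = x/d; then A² and the length scale cancel, so P = ∫_{1/4}^{5/12} sin(4·π·u)^2 du ÷ ∫_{0}^{1} sin(4·π·u)^2 du.
With ∫ sin(4·π·u)^2 du = u/2 - sin(4·π·u)·cos(4·π·u)/(8·π) + C, the region integral is √(3)/(32·π) + 1/12 and the full one is 1/2.
Evaluating gives P = (√(3)/16 + π/6)/π.

P ≈ 0.201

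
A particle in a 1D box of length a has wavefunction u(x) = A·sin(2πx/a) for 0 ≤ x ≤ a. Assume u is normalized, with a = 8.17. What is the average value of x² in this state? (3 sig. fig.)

The expectation value is the |u|²-weighted average of x^2: ∫ x^2|u|² dx.
Since the A² factors cancel between numerator and denominator, ⟨x²⟩ = -a^2/(8·π^2) + a^2/3.
With a = 8.17, ⟨x^2⟩ = 21.40.

⟨x^2⟩ ≈ 21.4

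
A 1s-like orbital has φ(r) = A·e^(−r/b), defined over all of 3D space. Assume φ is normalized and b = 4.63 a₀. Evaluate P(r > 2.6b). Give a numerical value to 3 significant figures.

Integrate the radial probability density 4πr²|φ|² over r > 2.6b.
Normalization gives A² = 1/(π·b^3).
In terms of u = r/b (A², 4π and the length scale all cancel between numerator and denominator), P = [∫_{2.6}^{∞} u^2·e^(-2·u) du] / [∫_{0}^{∞} u^2·e^(-2·u) du].
With ∫ u^2·e^(-2·u) du = -(2·u^2 + 2·u + 1)·e^(-2·u)/4 + C, the region integral is 493·e^(-26/5)/100 and the full one is 1/4.
Taking the ratio yields P = 0.1088.

P ≈ 0.109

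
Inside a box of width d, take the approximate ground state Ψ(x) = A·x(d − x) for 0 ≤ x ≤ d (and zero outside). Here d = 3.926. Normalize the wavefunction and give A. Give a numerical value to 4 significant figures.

The normalization condition is ∫|Ψ|² dx = 1 from 0 to d.
Expanding the polynomial and integrating term by term, ∫|Ψ|² dx = A²·(d^5/30).
Setting this equal to 1 gives A² = 1/(d^5/30).
Substituting d = 3.926 gives A² = 0.032164, so A = 0.17934.

A ≈ 0.1793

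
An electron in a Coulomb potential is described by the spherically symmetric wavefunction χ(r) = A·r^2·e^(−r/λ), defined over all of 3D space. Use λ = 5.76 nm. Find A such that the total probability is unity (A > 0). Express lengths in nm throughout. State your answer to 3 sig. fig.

The normalization condition is ∫|χ|² 4πr² dr = 1 from 0 to ∞.
Recall ∫₀^∞ r^m e^(−r/β) dr = m!·β^(m+1), the integral (without the A² prefactor) comes out to 45·π·λ^7/2.
So A² = (45·π·λ^7/2)^(−1).
Plugging in λ = 5.76 yields A = 0.0002593.

A ≈ 0.000259 nm^(-7/2)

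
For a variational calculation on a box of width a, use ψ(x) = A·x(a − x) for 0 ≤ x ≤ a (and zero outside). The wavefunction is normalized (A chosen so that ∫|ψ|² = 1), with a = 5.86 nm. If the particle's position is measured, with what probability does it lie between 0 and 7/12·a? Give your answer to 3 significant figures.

P = ∫_{0}^{7/12·a} |ψ(x)|² dx.
The normalization integral ∫|ψ|²dx over the whole domain equals a^5/30·A², and A² cancels in the ratio.
Substituting u = x/a, A² and the length scale cancel in the ratio: P = ∫_{0}^{7/12} u^2·(1 - u)^2 du / ∫_{0}^{1} u^2·(1 - u)^2 du.
An antiderivative of u^2·(1 - u)^2 is u^3·(6·u^2 - 15·u + 10)/30; evaluating from 0 to 7/12 gives ≈ 0.021779, while the full integral is 1/30.
Evaluating gives P = 0.6534.

P ≈ 0.653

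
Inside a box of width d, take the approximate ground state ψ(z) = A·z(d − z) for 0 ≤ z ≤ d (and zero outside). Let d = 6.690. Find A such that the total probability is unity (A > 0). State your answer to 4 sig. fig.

Normalization requires ∫|ψ|² dz = 1, integrated from 0 to d.
Expanding the polynomial and integrating term by term, the integral (without the A² prefactor) comes out to d^5/30.
Plugging in d = 6.690 yields A = 0.047315.

A ≈ 0.04731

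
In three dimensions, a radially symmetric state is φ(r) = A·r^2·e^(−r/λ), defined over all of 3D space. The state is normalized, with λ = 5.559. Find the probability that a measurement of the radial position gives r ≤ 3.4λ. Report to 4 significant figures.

Integrate the radial probability density 4πr²|φ|² over r ≤ 3.4λ.
Normalization gives A² = 1/(45·π·λ^7/2).
Let u = r/λ; then A², 4π and the length scale all cancel, so P = ∫_{0}^{3.4} u^6·e^(-2·u) du ÷ ∫_{0}^{∞} u^6·e^(-2·u) du.
Using ∫ u^6·e^(-2·u) du = -(4·u^6 + 12·u^5 + 30·u^4 + 60·u^3 + 90·u^2 + 90·u + 45)·e^(-2·u)/8, the numerator is ≈ 2.92547 and the denominator is 45/8.
The region integral divided by the full integral gives P = 0.52008.

P ≈ 0.5201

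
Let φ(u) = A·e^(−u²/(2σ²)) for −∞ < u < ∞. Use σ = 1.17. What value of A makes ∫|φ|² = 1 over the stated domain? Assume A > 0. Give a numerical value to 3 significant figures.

A ≈ 0.694

The normalization condition is ∫|φ|² du = 1 from −∞ to ∞.
The integral (without the A² prefactor) comes out to √(π)·σ.
Substituting σ = 1.17 gives A² = 0.4822, so A = 0.6944.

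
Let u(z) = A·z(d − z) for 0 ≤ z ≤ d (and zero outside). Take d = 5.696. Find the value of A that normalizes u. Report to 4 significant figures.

A ≈ 0.07074

The normalization condition is ∫|u|² dz = 1 from 0 to d.
With u = A·z(d − z), the integral evaluates to A²·[d^5/30].
Plugging in d = 5.696 yields A = 0.070735.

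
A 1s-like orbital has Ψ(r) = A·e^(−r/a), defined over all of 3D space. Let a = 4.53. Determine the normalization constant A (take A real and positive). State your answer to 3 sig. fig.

We need A² ∫|f|² 4πr² dr = 1, taking the integral from 0 to ∞.
(Spherical symmetry: dV = 4πr² dr.)
Using ∫₀^∞ rⁿ e^(−αr) dr = n!/αⁿ⁺¹, ∫|Ψ|² 4πr² dr = A²·(π·a^3).
Hence A² = 1/[π·a^3].
With a = 4.53: A² = 0.003424 and A = 0.05852.

A ≈ 0.0585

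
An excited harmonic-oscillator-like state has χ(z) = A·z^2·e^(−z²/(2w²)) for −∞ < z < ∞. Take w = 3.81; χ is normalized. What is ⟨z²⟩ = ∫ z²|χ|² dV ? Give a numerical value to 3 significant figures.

⟨z²⟩ = ∫ z^2 |χ|² dz over the full domain.
Differentiating ∫e^(−αz²) dz = √(π/α) under α to get the higher moments, the ratio of the moment integral to the normalization integral gives ⟨z²⟩ = 5·w^2/2.
Putting w = 3.81 gives 36.29.

⟨z^2⟩ ≈ 36.3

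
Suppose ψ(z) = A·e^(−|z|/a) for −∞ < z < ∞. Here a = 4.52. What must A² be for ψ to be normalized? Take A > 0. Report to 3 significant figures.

The normalization condition is ∫|ψ|² dz = 1 from −∞ to ∞.
With ψ = A·e^(−|z|/a), the integral evaluates to A²·[a].
Hence A² = 1/[a].
Plugging in a = 4.52 yields A = 0.4704.

A^2 ≈ 0.221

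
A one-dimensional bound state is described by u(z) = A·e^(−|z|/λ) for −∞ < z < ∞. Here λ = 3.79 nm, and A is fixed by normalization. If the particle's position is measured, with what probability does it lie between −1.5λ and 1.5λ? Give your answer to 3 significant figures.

The probability is P = ∫ |u|² dz over [−1.5λ, 1.5λ].
With A² fixed by ∫|u|² = 1, i.e. A² = (λ)^(−1), substitute and integrate.
Both integrals are even about z = 0, so only the z ≥ 0 halves are needed (the factors of 2 cancel). Substituting t = z/λ, A² and the length scale cancel in the ratio: P = ∫_{0}^{1.5} e^(-2·t) dt / ∫_{0}^{∞} e^(-2·t) dt.
An antiderivative of e^(-2·t) is -e^(-2·t)/2; evaluating from 0 to 1.5 gives 1/2 - e^(-3)/2, while the full integral is 1/2.
The result is P = 0.9502.

P ≈ 0.950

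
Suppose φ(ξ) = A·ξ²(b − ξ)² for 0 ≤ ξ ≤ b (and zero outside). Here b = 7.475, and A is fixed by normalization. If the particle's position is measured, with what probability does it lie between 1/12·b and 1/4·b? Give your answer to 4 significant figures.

P ≈ 0.04855

The probability is P = ∫ |φ|² dξ over [1/12·b, 1/4·b].
Since A² = 1/(b^9/630), this is the region integral divided by the full normalization integral.
Substituting u = ξ/b, A² and the length scale cancel in the ratio: P = ∫_{1/12}^{1/4} u^4·(1 - u)^4 du / ∫_{0}^{1} u^4·(1 - u)^4 du.
Using ∫ u^4·(1 - u)^4 du = u^5·(70·u^4 - 315·u^3 + 540·u^2 - 420·u + 126)/630, the numerator is ≈ 0.0000770591 and the denominator is 1/630.
Taking the ratio, P = 0.048547.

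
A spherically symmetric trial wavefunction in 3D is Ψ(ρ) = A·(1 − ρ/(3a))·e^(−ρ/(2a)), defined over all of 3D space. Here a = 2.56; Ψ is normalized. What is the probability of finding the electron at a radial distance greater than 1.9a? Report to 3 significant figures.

P ≈ 0.687

Integrate the radial probability density 4πρ²|Ψ|² over ρ > 1.9a.
The full normalization integral is A²·[8·π·a^3/3] = 1, fixing A².
Substituting u = ρ/a, A², 4π and the length scale all cancel in the ratio: P = ∫_{1.9}^{∞} u^2·(1 - u/3)^2·e^(-u) du / ∫_{0}^{∞} u^2·(1 - u/3)^2·e^(-u) du.
With ∫ u^2·(1 - u/3)^2·e^(-u) du = (-u^4 + 2·u^3 - 3·u^2 - 6·u - 6)·e^(-u)/9 + C, the region integral is ≈ 0.45775 and the full one is 2/3.
This evaluates to P = 0.6866.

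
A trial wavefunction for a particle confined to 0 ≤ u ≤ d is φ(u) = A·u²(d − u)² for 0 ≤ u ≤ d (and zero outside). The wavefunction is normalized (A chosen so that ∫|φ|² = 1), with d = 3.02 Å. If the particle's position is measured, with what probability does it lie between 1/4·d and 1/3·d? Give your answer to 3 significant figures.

The probability is P = ∫ |φ|² du over [1/4·d, 1/3·d].
With A² fixed by ∫|φ|² = 1, i.e. A² = (d^9/630)^(−1), substitute and integrate.
In terms of t = u/d (A² and the length scale cancel between numerator and denominator), P = [∫_{1/4}^{1/3} t^4·(1 - t)^4 dt] / [∫_{0}^{1} t^4·(1 - t)^4 dt].
Using ∫ t^4·(1 - t)^4 dt = t^5·(70·t^4 - 315·t^3 + 540·t^2 - 420·t + 126)/630, the numerator is ≈ 0.00015225 and the denominator is 1/630.
This works out to P = 0.09592.

P ≈ 0.0959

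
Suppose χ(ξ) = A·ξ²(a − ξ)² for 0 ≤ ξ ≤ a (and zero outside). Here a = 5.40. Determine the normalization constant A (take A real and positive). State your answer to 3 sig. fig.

We need A² ∫|f|² dξ = 1, taking the integral from 0 to a.
Expanding the polynomial and integrating term by term, ∫|χ|² dξ = A²·(a^9/630).
Hence A² = 1/[a^9/630].
Substituting a = 5.40 gives A² = 0.0001614, so A = 0.01270.

A ≈ 0.0127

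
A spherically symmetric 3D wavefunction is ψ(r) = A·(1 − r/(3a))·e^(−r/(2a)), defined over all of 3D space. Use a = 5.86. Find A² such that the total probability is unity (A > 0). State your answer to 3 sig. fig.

A^2 ≈ 0.000593

We need A² ∫|f|² 4πr² dr = 1, taking the integral from 0 to ∞.
(Spherical symmetry: dV = 4πr² dr.)
Recall ∫₀^∞ r^m e^(−r/β) dr = m!·β^(m+1), ∫|ψ|² 4πr² dr = A²·(8·π·a^3/3).
Plugging in a = 5.86 yields A = 0.02436.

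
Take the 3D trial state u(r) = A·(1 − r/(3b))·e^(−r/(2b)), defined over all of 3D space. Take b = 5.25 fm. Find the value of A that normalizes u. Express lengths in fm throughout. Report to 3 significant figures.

A ≈ 0.0287 fm^(-3/2)

Require ∫ |u|² 4πr² dr = 1 over the whole domain.
(Spherical symmetry: dV = 4πr² dr.)
Carrying out the integral gives A² · 8·π·b^3/3.
So A² = (8·π·b^3/3)^(−1).
Substituting b = 5.25 gives A² = 0.0008249, so A = 0.02872.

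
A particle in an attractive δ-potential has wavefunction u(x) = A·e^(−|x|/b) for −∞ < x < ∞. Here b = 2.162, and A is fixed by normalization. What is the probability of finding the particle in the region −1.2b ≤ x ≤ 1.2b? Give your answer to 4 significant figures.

P ≈ 0.9093

|u|² is the probability density, so P = ∫_{−1.2b}^{1.2b} |u|² dx.
Since A² = 1/(b), this is the region integral divided by the full normalization integral.
By symmetry take twice the x ≥ 0 contribution in numerator and denominator; the 2's cancel. Substituting t = x/b, A² and the length scale cancel in the ratio: P = ∫_{0}^{1.2} e^(-2·t) dt / ∫_{0}^{∞} e^(-2·t) dt.
An antiderivative of e^(-2·t) is -e^(-2·t)/2; evaluating from 0 to 1.2 gives 1/2 - e^(-12/5)/2, while the full integral is 1/2.
The result is P = 0.90928.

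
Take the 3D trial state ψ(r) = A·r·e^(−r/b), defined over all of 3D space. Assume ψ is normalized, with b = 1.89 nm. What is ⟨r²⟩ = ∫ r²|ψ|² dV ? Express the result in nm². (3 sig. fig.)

By definition ⟨r²⟩ = ∫ r^2 |ψ(r)|² 4πr² dr.
Evaluating both integrals, ⟨r²⟩ = 15·b^2/2.
With b = 1.89, ⟨r^2⟩ = 26.79.

⟨r^2⟩ ≈ 26.8 nm^2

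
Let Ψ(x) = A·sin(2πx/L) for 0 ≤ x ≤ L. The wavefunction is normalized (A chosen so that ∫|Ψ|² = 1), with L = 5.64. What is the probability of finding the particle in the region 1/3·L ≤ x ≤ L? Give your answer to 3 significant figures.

P ≈ 0.598

P = ∫_{1/3·L}^{L} |Ψ(x)|² dx.
Since A² = 1/(L/2), this is the region integral divided by the full normalization integral.
Let u = x/L; then A² and the length scale cancel, so P = ∫_{1/3}^{1} sin(2·π·u)^2 du ÷ ∫_{0}^{1} sin(2·π·u)^2 du.
With ∫ sin(2·π·u)^2 du = u/2 - sin(4·π·u)/(8·π) + C, the region integral is -√(3)/(16·π) + 1/3 and the full one is 1/2.
The result is P = -√(3)/(8·π) + 2/3.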